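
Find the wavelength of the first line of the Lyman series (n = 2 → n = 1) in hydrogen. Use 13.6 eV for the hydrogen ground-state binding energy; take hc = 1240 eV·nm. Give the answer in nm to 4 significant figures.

The Lyman series terminates on n_f = 1; the first line has n_i = 1+1 = 2.
ΔE = 13.60 × (1/1² − 1/2²) = 10.20 eV.
λ = 1240 / 10.20 = 121.6 nm.

121.6 nm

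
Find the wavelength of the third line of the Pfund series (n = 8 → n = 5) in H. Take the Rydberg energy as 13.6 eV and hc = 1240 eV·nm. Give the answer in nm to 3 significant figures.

3740 nm

The Pfund series terminates on n_f = 5; the third line has n_i = 5+3 = 8.
ΔE = 13.60 × (1/5² − 1/8²) = 0.3315 eV.
λ = 1240 / 0.3315 = 3740 nm.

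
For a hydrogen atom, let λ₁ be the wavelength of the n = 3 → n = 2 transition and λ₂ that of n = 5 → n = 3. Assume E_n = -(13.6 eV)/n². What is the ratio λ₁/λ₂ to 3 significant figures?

λ ∝ 1/ΔE ∝ 1/(1/n_f² − 1/n_i²), and the Z² and hc factors cancel in the ratio.
λ₁/λ₂ = (1/3² − 1/5²)/(1/2² − 1/3²) = 0.07111/0.1389 = 0.512.

0.512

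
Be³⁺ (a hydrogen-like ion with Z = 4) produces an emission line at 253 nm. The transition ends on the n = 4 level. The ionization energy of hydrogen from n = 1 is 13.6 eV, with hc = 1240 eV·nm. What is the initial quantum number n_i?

n_i = 5

The photon energy is ΔE = hc/λ = 1240 / 253 = 4.901 eV.
With Z = 4, ΔE = 217.6 × (1/n_f² − 1/n_i²), so 1/n_f² − 1/n_i² = 0.02252.
With n_f = 4: 1/n_i² = 1/16 − 0.02252 = 0.03998, so n_i ≈ 5.00.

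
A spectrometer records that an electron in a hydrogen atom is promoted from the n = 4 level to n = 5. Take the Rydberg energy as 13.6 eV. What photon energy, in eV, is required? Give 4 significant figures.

E_5 = −13.60/25 = −0.5440 eV and E_4 = −13.60/16 = −0.8500 eV.
The photon energy is |E_5 − E_4| = 0.3060 eV.

0.3060 eV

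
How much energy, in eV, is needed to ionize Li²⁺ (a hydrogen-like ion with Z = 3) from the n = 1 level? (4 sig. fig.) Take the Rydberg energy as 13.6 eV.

E_n = −13.6 Z²/n² = −122.4/n² eV for Z = 3.
E_1 = −122.4/1 = −122.4 eV, so ionization (to E = 0) requires 122.4 eV.

122.4 eV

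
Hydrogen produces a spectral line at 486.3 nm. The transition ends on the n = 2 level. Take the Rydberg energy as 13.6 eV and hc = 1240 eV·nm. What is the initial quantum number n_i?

n_i = 4

The photon energy is ΔE = hc/λ = 1240 / 486.3 = 2.550 eV.
With Z = 1, ΔE = 13.60 × (1/n_f² − 1/n_i²), so 1/n_f² − 1/n_i² = 0.1875.
With n_f = 2: 1/n_i² = 1/4 − 0.1875 = 0.06251, so n_i ≈ 4.00.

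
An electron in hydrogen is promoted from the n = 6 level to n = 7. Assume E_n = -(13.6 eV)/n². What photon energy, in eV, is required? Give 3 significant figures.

0.100 eV

E_7 = −13.60/49 = −0.2776 eV and E_6 = −13.60/36 = −0.3778 eV.
The photon energy is |E_7 − E_6| = 0.100 eV.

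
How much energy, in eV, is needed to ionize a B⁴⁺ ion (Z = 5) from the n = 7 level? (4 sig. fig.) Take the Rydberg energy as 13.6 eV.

E_n = −13.6 Z²/n² = −340.0/n² eV for Z = 5.
E_7 = −340.0/49 = −6.939 eV, so ionization (to E = 0) requires 6.939 eV.

6.939 eV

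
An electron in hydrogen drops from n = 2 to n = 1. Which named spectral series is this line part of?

The series is set by the lower level: n_f = 1 is the Lyman series.

Lyman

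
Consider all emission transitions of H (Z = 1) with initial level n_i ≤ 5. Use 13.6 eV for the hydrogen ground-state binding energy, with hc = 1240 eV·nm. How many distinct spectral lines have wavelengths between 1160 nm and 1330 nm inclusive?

Enumerate all n_i → n_f pairs with 1 ≤ n_f < n_i ≤ 5 and compute λ = 1240 / [13.6·1·(1/n_f² − 1/n_i²)].
Lines falling in [1160, 1330] nm: 5→3 (1282 nm).

1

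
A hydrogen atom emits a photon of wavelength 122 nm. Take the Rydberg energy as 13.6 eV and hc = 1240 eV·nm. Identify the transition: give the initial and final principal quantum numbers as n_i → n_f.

n_i = 2, n_f = 1

The photon energy is ΔE = hc/λ = 1240 / 122 = 10.16 eV.
With Z = 1, ΔE = 13.60 × (1/n_f² − 1/n_i²), so 1/n_f² − 1/n_i² = 0.7473.
Trying n_f = 1 gives 1/n_i² = 0.2527, i.e. n_i ≈ 2; this pair matches.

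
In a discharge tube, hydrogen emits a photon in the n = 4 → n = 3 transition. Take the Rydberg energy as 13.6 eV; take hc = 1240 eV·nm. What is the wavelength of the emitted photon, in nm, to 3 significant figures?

1880 nm

ΔE = 13.60 × (1/3² − 1/4²) = 13.60 × 0.04861 = 0.6611 eV.
λ = hc/ΔE = 1240 / 0.6611 = 1880 nm.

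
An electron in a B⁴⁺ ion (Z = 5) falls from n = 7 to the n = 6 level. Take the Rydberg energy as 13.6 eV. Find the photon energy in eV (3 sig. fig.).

The Bohr energies scale as Z², so for Z = 5: E_n = −340.0/n² eV.
E_7 = −340.0/49 = −6.939 eV and E_6 = −340.0/36 = −9.444 eV.
The photon energy is |E_7 − E_6| = 2.51 eV.

2.51 eV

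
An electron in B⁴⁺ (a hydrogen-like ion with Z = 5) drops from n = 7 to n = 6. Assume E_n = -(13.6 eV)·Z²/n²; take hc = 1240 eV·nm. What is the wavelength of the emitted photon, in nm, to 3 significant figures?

For Z = 5 the level energies scale as Z², so the effective Rydberg energy is 13.6 × 25 = 340.0 eV.
ΔE = 340.0 × (1/6² − 1/7²) = 340.0 × 0.007370 = 2.506 eV.
λ = hc/ΔE = 1240 / 2.506 = 495 nm.

495 nm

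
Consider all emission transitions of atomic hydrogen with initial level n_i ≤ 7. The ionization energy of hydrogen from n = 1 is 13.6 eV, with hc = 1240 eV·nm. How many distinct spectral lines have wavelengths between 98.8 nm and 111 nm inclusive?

1

Enumerate all n_i → n_f pairs with 1 ≤ n_f < n_i ≤ 7 and compute λ = 1240 / [13.6·1·(1/n_f² − 1/n_i²)].
Lines falling in [98.8, 111] nm: 3→1 (102.6 nm).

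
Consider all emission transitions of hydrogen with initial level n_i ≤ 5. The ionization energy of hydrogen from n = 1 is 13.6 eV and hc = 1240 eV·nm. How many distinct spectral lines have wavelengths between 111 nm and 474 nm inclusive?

2

Enumerate all n_i → n_f pairs with 1 ≤ n_f < n_i ≤ 5 and compute λ = 1240 / [13.6·1·(1/n_f² − 1/n_i²)].
Lines falling in [111, 474] nm: 2→1 (121.6 nm), 5→2 (434.2 nm).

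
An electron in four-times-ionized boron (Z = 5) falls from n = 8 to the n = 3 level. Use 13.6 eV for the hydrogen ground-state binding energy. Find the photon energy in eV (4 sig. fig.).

32.47 eV

The Bohr energies scale as Z², so for Z = 5: E_n = −340.0/n² eV.
E_8 = −340.0/64 = −5.313 eV and E_3 = −340.0/9 = −37.78 eV.
The photon energy is |E_8 − E_3| = 32.47 eV.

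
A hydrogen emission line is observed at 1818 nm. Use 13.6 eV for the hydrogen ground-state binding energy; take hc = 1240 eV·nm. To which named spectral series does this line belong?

ΔE = 1240/1818 = 0.6821 eV.
This matches 13.6 × (1/4² − 1/9²), so n_f = 4: the Brackett series.

Brackett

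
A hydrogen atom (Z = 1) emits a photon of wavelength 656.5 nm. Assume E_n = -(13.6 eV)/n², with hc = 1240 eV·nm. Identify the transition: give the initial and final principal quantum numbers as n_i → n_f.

n_i = 3, n_f = 2

The photon energy is ΔE = hc/λ = 1240 / 656.5 = 1.889 eV.
With Z = 1, ΔE = 13.60 × (1/n_f² − 1/n_i²), so 1/n_f² − 1/n_i² = 0.1389.
Trying n_f = 2 gives 1/n_i² = 0.1111, i.e. n_i ≈ 3; this pair matches.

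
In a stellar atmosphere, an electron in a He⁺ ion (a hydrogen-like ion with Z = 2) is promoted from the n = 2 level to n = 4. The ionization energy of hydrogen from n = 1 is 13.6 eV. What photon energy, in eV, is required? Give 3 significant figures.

The Bohr energies scale as Z², so for Z = 2: E_n = −54.40/n² eV.
E_4 = −54.40/16 = −3.400 eV and E_2 = −54.40/4 = −13.60 eV.
The photon energy is |E_4 − E_2| = 10.2 eV.

10.2 eV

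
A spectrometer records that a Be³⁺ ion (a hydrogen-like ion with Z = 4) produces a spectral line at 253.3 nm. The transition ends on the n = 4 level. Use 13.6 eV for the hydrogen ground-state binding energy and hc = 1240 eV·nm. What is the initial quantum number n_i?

n_i = 5

The photon energy is ΔE = hc/λ = 1240 / 253.3 = 4.895 eV.
With Z = 4, ΔE = 217.6 × (1/n_f² − 1/n_i²), so 1/n_f² − 1/n_i² = 0.02250.
With n_f = 4: 1/n_i² = 1/16 − 0.02250 = 0.04000, so n_i ≈ 5.00.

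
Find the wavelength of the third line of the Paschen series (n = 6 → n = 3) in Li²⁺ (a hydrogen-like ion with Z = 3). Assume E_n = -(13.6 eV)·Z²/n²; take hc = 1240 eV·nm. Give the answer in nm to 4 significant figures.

121.6 nm

The Paschen series terminates on n_f = 3; the third line has n_i = 3+3 = 6.
ΔE = 122.4 × (1/3² − 1/6²) = 10.20 eV.
λ = 1240 / 10.20 = 121.6 nm.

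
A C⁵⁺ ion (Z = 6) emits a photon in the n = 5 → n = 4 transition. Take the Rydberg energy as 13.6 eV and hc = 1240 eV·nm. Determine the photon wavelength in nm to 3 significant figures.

For Z = 6 the level energies scale as Z², so the effective Rydberg energy is 13.6 × 36 = 489.6 eV.
ΔE = 489.6 × (1/4² − 1/5²) = 489.6 × 0.02250 = 11.02 eV.
λ = hc/ΔE = 1240 / 11.02 = 113 nm.

113 nm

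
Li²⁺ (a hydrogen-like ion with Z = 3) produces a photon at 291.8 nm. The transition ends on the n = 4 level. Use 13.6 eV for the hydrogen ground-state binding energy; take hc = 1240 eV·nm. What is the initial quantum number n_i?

n_i = 6

The photon energy is ΔE = hc/λ = 1240 / 291.8 = 4.249 eV.
With Z = 3, ΔE = 122.4 × (1/n_f² − 1/n_i²), so 1/n_f² − 1/n_i² = 0.03472.
With n_f = 4: 1/n_i² = 1/16 − 0.03472 = 0.02778, so n_i ≈ 6.00.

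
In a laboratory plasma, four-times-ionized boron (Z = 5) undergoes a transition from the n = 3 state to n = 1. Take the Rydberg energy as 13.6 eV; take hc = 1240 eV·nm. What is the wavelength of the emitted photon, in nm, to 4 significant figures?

4.103 nm

For Z = 5 the level energies scale as Z², so the effective Rydberg energy is 13.6 × 25 = 340.0 eV.
ΔE = 340.0 × (1/1² − 1/3²) = 340.0 × 0.8889 = 302.2 eV.
λ = hc/ΔE = 1240 / 302.2 = 4.103 nm.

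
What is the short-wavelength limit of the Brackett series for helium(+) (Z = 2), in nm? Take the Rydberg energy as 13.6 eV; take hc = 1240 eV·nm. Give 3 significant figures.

The Brackett series has lower level n_f = 4; the series limit corresponds to n_i → ∞.
ΔE_max = 13.6 × 4 / 4² = 3.400 eV.
λ_min = 1240 / 3.400 = 365 nm.

365 nm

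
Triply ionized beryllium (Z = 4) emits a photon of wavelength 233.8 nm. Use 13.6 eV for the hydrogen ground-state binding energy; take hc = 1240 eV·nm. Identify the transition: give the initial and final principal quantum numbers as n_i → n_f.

The photon energy is ΔE = hc/λ = 1240 / 233.8 = 5.304 eV.
With Z = 4, ΔE = 217.6 × (1/n_f² − 1/n_i²), so 1/n_f² − 1/n_i² = 0.02437.
Trying n_f = 5 gives 1/n_i² = 0.01563, i.e. n_i ≈ 8; this pair matches.

n_i = 8, n_f = 5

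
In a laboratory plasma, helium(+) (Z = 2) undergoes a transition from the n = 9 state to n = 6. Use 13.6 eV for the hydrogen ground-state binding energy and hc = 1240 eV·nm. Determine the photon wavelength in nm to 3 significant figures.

1480 nm

For Z = 2 the level energies scale as Z², so the effective Rydberg energy is 13.6 × 4 = 54.40 eV.
ΔE = 54.40 × (1/6² − 1/9²) = 54.40 × 0.01543 = 0.8395 eV.
λ = hc/ΔE = 1240 / 0.8395 = 1480 nm.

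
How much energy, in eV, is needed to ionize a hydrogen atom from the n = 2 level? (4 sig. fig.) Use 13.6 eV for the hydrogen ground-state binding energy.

E_2 = −13.60/4 = −3.400 eV, so ionization (to E = 0) requires 3.400 eV.

3.400 eV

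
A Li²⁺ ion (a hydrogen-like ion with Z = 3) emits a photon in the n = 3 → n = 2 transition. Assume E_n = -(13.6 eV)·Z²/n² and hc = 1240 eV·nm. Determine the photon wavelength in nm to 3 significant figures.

For Z = 3 the level energies scale as Z², so the effective Rydberg energy is 13.6 × 9 = 122.4 eV.
ΔE = 122.4 × (1/2² − 1/3²) = 122.4 × 0.1389 = 17.00 eV.
λ = hc/ΔE = 1240 / 17.00 = 72.9 nm.

72.9 nm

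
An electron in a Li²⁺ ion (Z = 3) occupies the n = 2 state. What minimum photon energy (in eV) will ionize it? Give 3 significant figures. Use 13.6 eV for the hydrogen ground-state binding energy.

E_n = −13.6 Z²/n² = −122.4/n² eV for Z = 3.
E_2 = −122.4/4 = −30.6 eV, so ionization (to E = 0) requires 30.6 eV.

30.6 eV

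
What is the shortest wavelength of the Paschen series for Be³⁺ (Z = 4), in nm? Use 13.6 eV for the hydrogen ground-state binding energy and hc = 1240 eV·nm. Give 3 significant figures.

The Paschen series has lower level n_f = 3; the series limit corresponds to n_i → ∞.
ΔE_max = 13.6 × 16 / 3² = 24.18 eV.
λ_min = 1240 / 24.18 = 51.3 nm.

51.3 nm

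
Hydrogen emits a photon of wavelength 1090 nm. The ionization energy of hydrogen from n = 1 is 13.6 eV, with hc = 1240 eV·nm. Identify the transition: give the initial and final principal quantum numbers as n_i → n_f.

n_i = 6, n_f = 3

The photon energy is ΔE = hc/λ = 1240 / 1090 = 1.138 eV.
With Z = 1, ΔE = 13.60 × (1/n_f² − 1/n_i²), so 1/n_f² − 1/n_i² = 0.08365.
Trying n_f = 3 gives 1/n_i² = 0.02746, i.e. n_i ≈ 6; this pair matches.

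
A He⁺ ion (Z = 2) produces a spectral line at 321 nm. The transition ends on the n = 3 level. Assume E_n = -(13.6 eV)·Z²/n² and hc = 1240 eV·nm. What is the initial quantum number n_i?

The photon energy is ΔE = hc/λ = 1240 / 321 = 3.863 eV.
With Z = 2, ΔE = 54.40 × (1/n_f² − 1/n_i²), so 1/n_f² − 1/n_i² = 0.07101.
With n_f = 3: 1/n_i² = 1/9 − 0.07101 = 0.04010, so n_i ≈ 4.99.

n_i = 5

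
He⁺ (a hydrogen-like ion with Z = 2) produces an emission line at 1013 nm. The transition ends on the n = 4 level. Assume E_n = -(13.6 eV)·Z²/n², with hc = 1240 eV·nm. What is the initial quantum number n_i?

The photon energy is ΔE = hc/λ = 1240 / 1013 = 1.224 eV.
With Z = 2, ΔE = 54.40 × (1/n_f² − 1/n_i²), so 1/n_f² − 1/n_i² = 0.02250.
With n_f = 4: 1/n_i² = 1/16 − 0.02250 = 0.04000, so n_i ≈ 5.00.

n_i = 5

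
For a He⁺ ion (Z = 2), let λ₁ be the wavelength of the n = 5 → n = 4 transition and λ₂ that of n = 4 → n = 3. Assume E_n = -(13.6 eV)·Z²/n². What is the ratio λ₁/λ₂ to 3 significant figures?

2.16

λ ∝ 1/ΔE ∝ 1/(1/n_f² − 1/n_i²), and the Z² and hc factors cancel in the ratio.
λ₁/λ₂ = (1/3² − 1/4²)/(1/4² − 1/5²) = 0.04861/0.02250 = 2.16.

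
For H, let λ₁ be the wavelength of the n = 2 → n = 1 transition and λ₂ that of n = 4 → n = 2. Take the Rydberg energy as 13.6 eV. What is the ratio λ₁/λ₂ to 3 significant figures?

0.250

λ ∝ 1/ΔE ∝ 1/(1/n_f² − 1/n_i²), and the Z² and hc factors cancel in the ratio.
λ₁/λ₂ = (1/2² − 1/4²)/(1/1² − 1/2²) = 0.1875/0.7500 = 0.250.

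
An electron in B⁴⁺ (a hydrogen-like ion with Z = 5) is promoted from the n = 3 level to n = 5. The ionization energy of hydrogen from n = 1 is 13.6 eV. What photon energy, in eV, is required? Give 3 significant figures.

The Bohr energies scale as Z², so for Z = 5: E_n = −340.0/n² eV.
E_5 = −340.0/25 = −13.60 eV and E_3 = −340.0/9 = −37.78 eV.
The photon energy is |E_5 − E_3| = 24.2 eV.

24.2 eV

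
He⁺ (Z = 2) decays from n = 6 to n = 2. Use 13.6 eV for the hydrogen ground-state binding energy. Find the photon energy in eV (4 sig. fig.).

12.09 eV

The Bohr energies scale as Z², so for Z = 2: E_n = −54.40/n² eV.
E_6 = −54.40/36 = −1.511 eV and E_2 = −54.40/4 = −13.60 eV.
The photon energy is |E_6 − E_2| = 12.09 eV.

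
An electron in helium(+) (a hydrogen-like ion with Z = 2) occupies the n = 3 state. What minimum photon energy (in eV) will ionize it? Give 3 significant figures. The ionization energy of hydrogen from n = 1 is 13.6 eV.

6.04 eV

E_n = −13.6 Z²/n² = −54.40/n² eV for Z = 2.
E_3 = −54.40/9 = −6.04 eV, so ionization (to E = 0) requires 6.04 eV.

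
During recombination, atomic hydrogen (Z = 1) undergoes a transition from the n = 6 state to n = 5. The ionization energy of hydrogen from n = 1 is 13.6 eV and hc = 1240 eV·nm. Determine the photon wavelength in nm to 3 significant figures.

ΔE = 13.60 × (1/5² − 1/6²) = 13.60 × 0.01222 = 0.1662 eV.
λ = hc/ΔE = 1240 / 0.1662 = 7460 nm.

7460 nm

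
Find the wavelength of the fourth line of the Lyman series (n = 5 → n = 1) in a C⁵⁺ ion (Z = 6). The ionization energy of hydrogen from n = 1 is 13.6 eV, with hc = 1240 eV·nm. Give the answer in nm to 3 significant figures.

The Lyman series terminates on n_f = 1; the fourth line has n_i = 1+4 = 5.
ΔE = 489.6 × (1/1² − 1/5²) = 470.0 eV.
λ = 1240 / 470.0 = 2.64 nm.

2.64 nm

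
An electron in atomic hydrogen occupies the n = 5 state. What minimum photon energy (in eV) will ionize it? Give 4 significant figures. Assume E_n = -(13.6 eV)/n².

0.5440 eV

E_5 = −13.60/25 = −0.5440 eV, so ionization (to E = 0) requires 0.5440 eV.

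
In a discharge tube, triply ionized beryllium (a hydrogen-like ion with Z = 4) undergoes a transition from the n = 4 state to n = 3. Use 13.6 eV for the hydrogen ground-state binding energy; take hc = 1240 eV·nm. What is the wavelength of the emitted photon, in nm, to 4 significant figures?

For Z = 4 the level energies scale as Z², so the effective Rydberg energy is 13.6 × 16 = 217.6 eV.
ΔE = 217.6 × (1/3² − 1/4²) = 217.6 × 0.04861 = 10.58 eV.
λ = hc/ΔE = 1240 / 10.58 = 117.2 nm.

117.2 nm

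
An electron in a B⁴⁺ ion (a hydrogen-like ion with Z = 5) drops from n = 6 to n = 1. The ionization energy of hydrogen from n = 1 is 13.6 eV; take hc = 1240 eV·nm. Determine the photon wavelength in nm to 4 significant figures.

For Z = 5 the level energies scale as Z², so the effective Rydberg energy is 13.6 × 25 = 340.0 eV.
ΔE = 340.0 × (1/1² − 1/6²) = 340.0 × 0.9722 = 330.6 eV.
λ = hc/ΔE = 1240 / 330.6 = 3.751 nm.

3.751 nm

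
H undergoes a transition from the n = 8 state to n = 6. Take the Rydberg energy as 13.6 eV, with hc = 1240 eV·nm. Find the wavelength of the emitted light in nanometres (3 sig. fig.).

ΔE = 13.60 × (1/6² − 1/8²) = 13.60 × 0.01215 = 0.1653 eV.
λ = hc/ΔE = 1240 / 0.1653 = 7500 nm.

7500 nm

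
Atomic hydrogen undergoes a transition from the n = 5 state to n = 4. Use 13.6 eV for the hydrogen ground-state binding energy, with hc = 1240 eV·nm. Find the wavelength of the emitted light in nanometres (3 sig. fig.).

4050 nm

ΔE = 13.60 × (1/4² − 1/5²) = 13.60 × 0.02250 = 0.3060 eV.
λ = hc/ΔE = 1240 / 0.3060 = 4050 nm.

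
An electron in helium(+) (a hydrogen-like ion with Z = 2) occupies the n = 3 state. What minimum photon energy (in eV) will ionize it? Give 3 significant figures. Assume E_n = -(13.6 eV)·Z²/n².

6.04 eV

E_n = −13.6 Z²/n² = −54.40/n² eV for Z = 2.
E_3 = −54.40/9 = −6.04 eV, so ionization (to E = 0) requires 6.04 eV.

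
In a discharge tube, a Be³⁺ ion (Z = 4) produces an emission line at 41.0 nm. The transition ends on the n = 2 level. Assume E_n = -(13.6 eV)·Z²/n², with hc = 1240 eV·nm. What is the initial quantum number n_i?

n_i = 3

The photon energy is ΔE = hc/λ = 1240 / 41.0 = 30.24 eV.
With Z = 4, ΔE = 217.6 × (1/n_f² − 1/n_i²), so 1/n_f² − 1/n_i² = 0.1390.
With n_f = 2: 1/n_i² = 1/4 − 0.1390 = 0.1110, so n_i ≈ 3.00.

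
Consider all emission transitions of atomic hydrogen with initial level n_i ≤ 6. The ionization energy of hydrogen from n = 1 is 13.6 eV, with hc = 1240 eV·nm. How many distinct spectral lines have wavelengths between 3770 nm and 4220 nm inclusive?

1

Enumerate all n_i → n_f pairs with 1 ≤ n_f < n_i ≤ 6 and compute λ = 1240 / [13.6·1·(1/n_f² − 1/n_i²)].
Lines falling in [3770, 4220] nm: 5→4 (4052 nm).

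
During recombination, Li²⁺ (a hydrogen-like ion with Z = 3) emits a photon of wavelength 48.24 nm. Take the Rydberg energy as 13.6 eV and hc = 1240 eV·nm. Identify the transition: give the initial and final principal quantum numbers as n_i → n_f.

The photon energy is ΔE = hc/λ = 1240 / 48.24 = 25.70 eV.
With Z = 3, ΔE = 122.4 × (1/n_f² − 1/n_i²), so 1/n_f² − 1/n_i² = 0.2100.
Trying n_f = 2 gives 1/n_i² = 0.03999, i.e. n_i ≈ 5; this pair matches.

n_i = 5, n_f = 2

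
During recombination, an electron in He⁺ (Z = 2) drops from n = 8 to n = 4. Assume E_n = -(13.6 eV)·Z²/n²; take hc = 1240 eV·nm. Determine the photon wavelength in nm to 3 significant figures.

For Z = 2 the level energies scale as Z², so the effective Rydberg energy is 13.6 × 4 = 54.40 eV.
ΔE = 54.40 × (1/4² − 1/8²) = 54.40 × 0.04688 = 2.550 eV.
λ = hc/ΔE = 1240 / 2.550 = 486 nm.

486 nm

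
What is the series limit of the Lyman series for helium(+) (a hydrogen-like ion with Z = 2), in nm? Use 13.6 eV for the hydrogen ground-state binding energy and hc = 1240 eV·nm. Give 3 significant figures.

22.8 nm

The Lyman series has lower level n_f = 1; the series limit corresponds to n_i → ∞.
ΔE_max = 13.6 × 4 / 1² = 54.40 eV.
λ_min = 1240 / 54.40 = 22.8 nm.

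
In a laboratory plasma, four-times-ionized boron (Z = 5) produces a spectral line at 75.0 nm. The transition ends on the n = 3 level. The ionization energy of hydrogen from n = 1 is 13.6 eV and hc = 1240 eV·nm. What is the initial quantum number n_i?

The photon energy is ΔE = hc/λ = 1240 / 75.0 = 16.53 eV.
With Z = 5, ΔE = 340.0 × (1/n_f² − 1/n_i²), so 1/n_f² − 1/n_i² = 0.04863.
With n_f = 3: 1/n_i² = 1/9 − 0.04863 = 0.06248, so n_i ≈ 4.00.

n_i = 4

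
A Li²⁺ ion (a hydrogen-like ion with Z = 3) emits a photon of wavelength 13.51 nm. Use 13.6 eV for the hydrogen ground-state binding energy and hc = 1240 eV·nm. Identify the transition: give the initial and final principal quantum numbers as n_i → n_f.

n_i = 2, n_f = 1

The photon energy is ΔE = hc/λ = 1240 / 13.51 = 91.78 eV.
With Z = 3, ΔE = 122.4 × (1/n_f² − 1/n_i²), so 1/n_f² − 1/n_i² = 0.7499.
Trying n_f = 1 gives 1/n_i² = 0.2501, i.e. n_i ≈ 2; this pair matches.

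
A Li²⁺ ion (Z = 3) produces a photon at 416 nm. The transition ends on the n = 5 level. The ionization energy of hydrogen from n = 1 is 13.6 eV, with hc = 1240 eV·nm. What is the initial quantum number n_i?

n_i = 8

The photon energy is ΔE = hc/λ = 1240 / 416 = 2.981 eV.
With Z = 3, ΔE = 122.4 × (1/n_f² − 1/n_i²), so 1/n_f² − 1/n_i² = 0.02435.
With n_f = 5: 1/n_i² = 1/25 − 0.02435 = 0.01565, so n_i ≈ 7.99.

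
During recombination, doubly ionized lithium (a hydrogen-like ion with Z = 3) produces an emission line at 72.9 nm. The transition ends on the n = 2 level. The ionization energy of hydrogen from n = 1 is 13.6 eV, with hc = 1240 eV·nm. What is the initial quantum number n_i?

The photon energy is ΔE = hc/λ = 1240 / 72.9 = 17.01 eV.
With Z = 3, ΔE = 122.4 × (1/n_f² − 1/n_i²), so 1/n_f² − 1/n_i² = 0.1390.
With n_f = 2: 1/n_i² = 1/4 − 0.1390 = 0.1110, so n_i ≈ 3.00.

n_i = 3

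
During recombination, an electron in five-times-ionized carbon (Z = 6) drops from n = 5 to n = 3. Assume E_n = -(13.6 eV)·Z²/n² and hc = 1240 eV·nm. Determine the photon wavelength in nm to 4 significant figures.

For Z = 6 the level energies scale as Z², so the effective Rydberg energy is 13.6 × 36 = 489.6 eV.
ΔE = 489.6 × (1/3² − 1/5²) = 489.6 × 0.07111 = 34.82 eV.
λ = hc/ΔE = 1240 / 34.82 = 35.62 nm.

35.62 nm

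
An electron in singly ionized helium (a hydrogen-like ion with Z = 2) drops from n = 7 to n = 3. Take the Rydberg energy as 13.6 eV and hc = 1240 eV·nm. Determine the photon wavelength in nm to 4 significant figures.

For Z = 2 the level energies scale as Z², so the effective Rydberg energy is 13.6 × 4 = 54.40 eV.
ΔE = 54.40 × (1/3² − 1/7²) = 54.40 × 0.09070 = 4.934 eV.
λ = hc/ΔE = 1240 / 4.934 = 251.3 nm.

251.3 nm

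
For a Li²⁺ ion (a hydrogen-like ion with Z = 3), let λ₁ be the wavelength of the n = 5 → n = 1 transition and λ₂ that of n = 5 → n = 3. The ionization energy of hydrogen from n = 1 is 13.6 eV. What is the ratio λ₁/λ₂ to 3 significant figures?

λ ∝ 1/ΔE ∝ 1/(1/n_f² − 1/n_i²), and the Z² and hc factors cancel in the ratio.
λ₁/λ₂ = (1/3² − 1/5²)/(1/1² − 1/5²) = 0.07111/0.9600 = 0.0741.

0.0741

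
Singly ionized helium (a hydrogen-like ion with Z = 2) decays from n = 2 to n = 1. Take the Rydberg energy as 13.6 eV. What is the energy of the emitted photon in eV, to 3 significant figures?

The Bohr energies scale as Z², so for Z = 2: E_n = −54.40/n² eV.
E_2 = −54.40/4 = −13.60 eV and E_1 = −54.40/1 = −54.40 eV.
The photon energy is |E_2 − E_1| = 40.8 eV.

40.8 eV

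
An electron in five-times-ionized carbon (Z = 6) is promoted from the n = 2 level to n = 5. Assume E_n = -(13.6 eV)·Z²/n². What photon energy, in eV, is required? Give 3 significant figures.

The Bohr energies scale as Z², so for Z = 6: E_n = −489.6/n² eV.
E_5 = −489.6/25 = −19.58 eV and E_2 = −489.6/4 = −122.4 eV.
The photon energy is |E_5 − E_2| = 103 eV.

103 eV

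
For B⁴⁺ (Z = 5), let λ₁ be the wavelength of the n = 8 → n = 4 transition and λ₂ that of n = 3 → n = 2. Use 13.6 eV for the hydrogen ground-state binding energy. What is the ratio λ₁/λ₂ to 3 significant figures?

λ ∝ 1/ΔE ∝ 1/(1/n_f² − 1/n_i²), and the Z² and hc factors cancel in the ratio.
λ₁/λ₂ = (1/2² − 1/3²)/(1/4² − 1/8²) = 0.1389/0.04688 = 2.96.

2.96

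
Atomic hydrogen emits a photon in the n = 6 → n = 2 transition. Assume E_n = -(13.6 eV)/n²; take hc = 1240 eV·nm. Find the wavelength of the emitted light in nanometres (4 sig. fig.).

410.3 nm

ΔE = 13.60 × (1/2² − 1/6²) = 13.60 × 0.2222 = 3.022 eV.
λ = hc/ΔE = 1240 / 3.022 = 410.3 nm.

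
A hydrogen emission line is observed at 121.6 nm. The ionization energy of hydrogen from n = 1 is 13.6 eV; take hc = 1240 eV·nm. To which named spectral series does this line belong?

ΔE = 1240/121.6 = 10.20 eV.
This matches 13.6 × (1/1² − 1/2²), so n_f = 1: the Lyman series.

Lyman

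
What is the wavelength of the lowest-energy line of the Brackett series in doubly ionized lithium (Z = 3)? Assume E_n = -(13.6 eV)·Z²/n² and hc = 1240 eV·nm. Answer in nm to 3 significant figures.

The Brackett series terminates on n_f = 4; the first line has n_i = 4+1 = 5.
ΔE = 122.4 × (1/4² − 1/5²) = 2.754 eV.
λ = 1240 / 2.754 = 450 nm.

450 nm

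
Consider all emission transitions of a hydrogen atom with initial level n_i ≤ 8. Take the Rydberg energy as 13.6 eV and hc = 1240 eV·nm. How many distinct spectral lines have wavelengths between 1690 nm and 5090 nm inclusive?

Enumerate all n_i → n_f pairs with 1 ≤ n_f < n_i ≤ 8 and compute λ = 1240 / [13.6·1·(1/n_f² − 1/n_i²)].
Lines falling in [1690, 5090] nm: 4→3 (1876 nm), 8→4 (1945 nm), 7→4 (2166 nm), 6→4 (2626 nm), 8→5 (3741 nm), 5→4 (4052 nm), 7→5 (4654 nm).

7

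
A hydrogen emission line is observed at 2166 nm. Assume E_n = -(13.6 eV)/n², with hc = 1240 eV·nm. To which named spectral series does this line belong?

ΔE = 1240/2166 = 0.5725 eV.
This matches 13.6 × (1/4² − 1/7²), so n_f = 4: the Brackett series.

Brackett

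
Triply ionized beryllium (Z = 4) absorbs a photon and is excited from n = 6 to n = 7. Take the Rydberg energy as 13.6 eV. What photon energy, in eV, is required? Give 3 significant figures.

The Bohr energies scale as Z², so for Z = 4: E_n = −217.6/n² eV.
E_7 = −217.6/49 = −4.441 eV and E_6 = −217.6/36 = −6.044 eV.
The photon energy is |E_7 − E_6| = 1.60 eV.

1.60 eV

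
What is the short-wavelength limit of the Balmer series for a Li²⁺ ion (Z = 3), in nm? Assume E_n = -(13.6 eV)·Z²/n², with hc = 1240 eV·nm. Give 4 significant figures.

The Balmer series has lower level n_f = 2; the series limit corresponds to n_i → ∞.
ΔE_max = 13.6 × 9 / 2² = 30.60 eV.
λ_min = 1240 / 30.60 = 40.52 nm.

40.52 nm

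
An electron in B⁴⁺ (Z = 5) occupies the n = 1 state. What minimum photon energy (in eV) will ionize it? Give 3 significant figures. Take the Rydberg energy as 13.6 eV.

340 eV

E_n = −13.6 Z²/n² = −340.0/n² eV for Z = 5.
E_1 = −340.0/1 = −340 eV, so ionization (to E = 0) requires 340 eV.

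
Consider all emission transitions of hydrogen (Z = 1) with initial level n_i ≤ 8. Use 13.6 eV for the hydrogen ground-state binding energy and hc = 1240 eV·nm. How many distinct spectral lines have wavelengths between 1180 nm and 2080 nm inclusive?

3

Enumerate all n_i → n_f pairs with 1 ≤ n_f < n_i ≤ 8 and compute λ = 1240 / [13.6·1·(1/n_f² − 1/n_i²)].
Lines falling in [1180, 2080] nm: 5→3 (1282 nm), 4→3 (1876 nm), 8→4 (1945 nm).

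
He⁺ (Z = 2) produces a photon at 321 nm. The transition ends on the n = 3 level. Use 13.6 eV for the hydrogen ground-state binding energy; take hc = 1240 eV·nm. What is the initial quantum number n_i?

The photon energy is ΔE = hc/λ = 1240 / 321 = 3.863 eV.
With Z = 2, ΔE = 54.40 × (1/n_f² − 1/n_i²), so 1/n_f² − 1/n_i² = 0.07101.
With n_f = 3: 1/n_i² = 1/9 − 0.07101 = 0.04010, so n_i ≈ 4.99.

n_i = 5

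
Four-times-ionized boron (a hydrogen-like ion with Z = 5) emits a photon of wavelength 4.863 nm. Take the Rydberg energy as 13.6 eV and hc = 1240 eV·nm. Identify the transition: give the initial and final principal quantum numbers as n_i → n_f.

n_i = 2, n_f = 1

The photon energy is ΔE = hc/λ = 1240 / 4.863 = 255.0 eV.
With Z = 5, ΔE = 340.0 × (1/n_f² − 1/n_i²), so 1/n_f² − 1/n_i² = 0.7500.
Trying n_f = 1 gives 1/n_i² = 0.2500, i.e. n_i ≈ 2; this pair matches.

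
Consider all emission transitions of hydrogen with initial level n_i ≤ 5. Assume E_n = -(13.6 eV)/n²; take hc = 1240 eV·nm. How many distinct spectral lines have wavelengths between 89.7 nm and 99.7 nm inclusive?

Enumerate all n_i → n_f pairs with 1 ≤ n_f < n_i ≤ 5 and compute λ = 1240 / [13.6·1·(1/n_f² − 1/n_i²)].
Lines falling in [89.7, 99.7] nm: 5→1 (94.98 nm), 4→1 (97.25 nm).

2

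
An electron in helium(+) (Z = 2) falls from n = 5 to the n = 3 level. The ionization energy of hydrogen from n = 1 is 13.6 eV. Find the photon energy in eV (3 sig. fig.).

3.87 eV

The Bohr energies scale as Z², so for Z = 2: E_n = −54.40/n² eV.
E_5 = −54.40/25 = −2.176 eV and E_3 = −54.40/9 = −6.044 eV.
The photon energy is |E_5 − E_3| = 3.87 eV.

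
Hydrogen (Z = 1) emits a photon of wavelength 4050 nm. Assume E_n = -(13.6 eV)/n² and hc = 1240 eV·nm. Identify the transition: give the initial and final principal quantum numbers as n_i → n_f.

The photon energy is ΔE = hc/λ = 1240 / 4050 = 0.3062 eV.
With Z = 1, ΔE = 13.60 × (1/n_f² − 1/n_i²), so 1/n_f² − 1/n_i² = 0.02251.
Trying n_f = 4 gives 1/n_i² = 0.03999, i.e. n_i ≈ 5; this pair matches.

n_i = 5, n_f = 4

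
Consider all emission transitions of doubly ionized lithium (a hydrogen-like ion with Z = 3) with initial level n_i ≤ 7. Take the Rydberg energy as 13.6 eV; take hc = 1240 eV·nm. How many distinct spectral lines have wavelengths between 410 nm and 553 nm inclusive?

2

Enumerate all n_i → n_f pairs with 1 ≤ n_f < n_i ≤ 7 and compute λ = 1240 / [13.6·9·(1/n_f² − 1/n_i²)].
Lines falling in [410, 553] nm: 5→4 (450.3 nm), 7→5 (517.1 nm).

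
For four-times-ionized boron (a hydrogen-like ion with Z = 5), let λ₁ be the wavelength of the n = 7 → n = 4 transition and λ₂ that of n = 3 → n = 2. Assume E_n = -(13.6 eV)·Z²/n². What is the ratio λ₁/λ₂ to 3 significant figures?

λ ∝ 1/ΔE ∝ 1/(1/n_f² − 1/n_i²), and the Z² and hc factors cancel in the ratio.
λ₁/λ₂ = (1/2² − 1/3²)/(1/4² − 1/7²) = 0.1389/0.04209 = 3.30.

3.30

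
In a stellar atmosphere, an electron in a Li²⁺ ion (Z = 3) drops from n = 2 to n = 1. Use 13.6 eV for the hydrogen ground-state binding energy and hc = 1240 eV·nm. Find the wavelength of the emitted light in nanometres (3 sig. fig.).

13.5 nm

For Z = 3 the level energies scale as Z², so the effective Rydberg energy is 13.6 × 9 = 122.4 eV.
ΔE = 122.4 × (1/1² − 1/2²) = 122.4 × 0.7500 = 91.80 eV.
λ = hc/ΔE = 1240 / 91.80 = 13.5 nm.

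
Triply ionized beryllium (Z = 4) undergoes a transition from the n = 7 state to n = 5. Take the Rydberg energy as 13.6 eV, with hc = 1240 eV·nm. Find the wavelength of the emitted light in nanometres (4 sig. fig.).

For Z = 4 the level energies scale as Z², so the effective Rydberg energy is 13.6 × 16 = 217.6 eV.
ΔE = 217.6 × (1/5² − 1/7²) = 217.6 × 0.01959 = 4.263 eV.
λ = hc/ΔE = 1240 / 4.263 = 290.9 nm.

290.9 nm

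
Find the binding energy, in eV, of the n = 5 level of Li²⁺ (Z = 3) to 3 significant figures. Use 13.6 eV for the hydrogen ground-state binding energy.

E_n = −13.6 Z²/n² = −122.4/n² eV for Z = 3.
E_5 = −122.4/25 = −4.90 eV, so ionization (to E = 0) requires 4.90 eV.

4.90 eV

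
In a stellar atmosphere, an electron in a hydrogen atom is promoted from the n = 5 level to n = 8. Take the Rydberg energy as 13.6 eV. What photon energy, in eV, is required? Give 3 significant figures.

E_8 = −13.60/64 = −0.2125 eV and E_5 = −13.60/25 = −0.5440 eV.
The photon energy is |E_8 − E_5| = 0.332 eV.

0.332 eV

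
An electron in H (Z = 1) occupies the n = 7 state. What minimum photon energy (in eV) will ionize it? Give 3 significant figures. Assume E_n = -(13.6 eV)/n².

0.278 eV

E_7 = −13.60/49 = −0.278 eV, so ionization (to E = 0) requires 0.278 eV.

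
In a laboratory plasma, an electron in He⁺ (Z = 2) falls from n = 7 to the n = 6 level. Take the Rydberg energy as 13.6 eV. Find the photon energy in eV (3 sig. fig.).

0.401 eV

The Bohr energies scale as Z², so for Z = 2: E_n = −54.40/n² eV.
E_7 = −54.40/49 = −1.110 eV and E_6 = −54.40/36 = −1.511 eV.
The photon energy is |E_7 − E_6| = 0.401 eV.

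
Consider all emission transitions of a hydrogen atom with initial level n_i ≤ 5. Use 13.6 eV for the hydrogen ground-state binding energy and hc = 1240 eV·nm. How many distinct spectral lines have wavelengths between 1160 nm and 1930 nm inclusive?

Enumerate all n_i → n_f pairs with 1 ≤ n_f < n_i ≤ 5 and compute λ = 1240 / [13.6·1·(1/n_f² − 1/n_i²)].
Lines falling in [1160, 1930] nm: 5→3 (1282 nm), 4→3 (1876 nm).

2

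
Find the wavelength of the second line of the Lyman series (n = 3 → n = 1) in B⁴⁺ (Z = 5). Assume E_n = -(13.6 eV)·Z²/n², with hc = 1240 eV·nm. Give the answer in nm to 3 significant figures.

4.10 nm

The Lyman series terminates on n_f = 1; the second line has n_i = 1+2 = 3.
ΔE = 340.0 × (1/1² − 1/3²) = 302.2 eV.
λ = 1240 / 302.2 = 4.10 nm.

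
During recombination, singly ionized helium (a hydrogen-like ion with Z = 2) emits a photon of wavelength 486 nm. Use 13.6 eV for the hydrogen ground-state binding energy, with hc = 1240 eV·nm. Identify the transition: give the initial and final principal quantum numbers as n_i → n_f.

n_i = 8, n_f = 4

The photon energy is ΔE = hc/λ = 1240 / 486 = 2.551 eV.
With Z = 2, ΔE = 54.40 × (1/n_f² − 1/n_i²), so 1/n_f² − 1/n_i² = 0.04690.
Trying n_f = 4 gives 1/n_i² = 0.01560, i.e. n_i ≈ 8; this pair matches.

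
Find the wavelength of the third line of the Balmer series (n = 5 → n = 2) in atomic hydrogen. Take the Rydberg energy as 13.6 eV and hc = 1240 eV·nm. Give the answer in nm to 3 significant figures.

The Balmer series terminates on n_f = 2; the third line has n_i = 2+3 = 5.
ΔE = 13.60 × (1/2² − 1/5²) = 2.856 eV.
λ = 1240 / 2.856 = 434 nm.

434 nm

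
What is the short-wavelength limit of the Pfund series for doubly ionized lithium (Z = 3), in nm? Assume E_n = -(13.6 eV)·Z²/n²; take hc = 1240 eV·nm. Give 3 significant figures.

253 nm

The Pfund series has lower level n_f = 5; the series limit corresponds to n_i → ∞.
ΔE_max = 13.6 × 9 / 5² = 4.896 eV.
λ_min = 1240 / 4.896 = 253 nm.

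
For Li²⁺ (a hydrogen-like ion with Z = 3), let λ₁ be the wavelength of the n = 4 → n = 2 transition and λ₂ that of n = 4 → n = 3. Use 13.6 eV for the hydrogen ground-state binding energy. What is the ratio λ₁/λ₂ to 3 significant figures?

0.259

λ ∝ 1/ΔE ∝ 1/(1/n_f² − 1/n_i²), and the Z² and hc factors cancel in the ratio.
λ₁/λ₂ = (1/3² − 1/4²)/(1/2² − 1/4²) = 0.04861/0.1875 = 0.259.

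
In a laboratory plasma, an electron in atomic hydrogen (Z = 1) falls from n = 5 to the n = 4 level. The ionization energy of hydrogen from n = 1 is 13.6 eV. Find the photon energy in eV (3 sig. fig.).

0.306 eV

E_5 = −13.60/25 = −0.5440 eV and E_4 = −13.60/16 = −0.8500 eV.
The photon energy is |E_5 − E_4| = 0.306 eV.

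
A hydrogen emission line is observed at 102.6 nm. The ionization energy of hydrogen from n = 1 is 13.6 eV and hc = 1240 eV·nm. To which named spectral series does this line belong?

ΔE = 1240/102.6 = 12.09 eV.
This matches 13.6 × (1/1² − 1/3²), so n_f = 1: the Lyman series.

Lyman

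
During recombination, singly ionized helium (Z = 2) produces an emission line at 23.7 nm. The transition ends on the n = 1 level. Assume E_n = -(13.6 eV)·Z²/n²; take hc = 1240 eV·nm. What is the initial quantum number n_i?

The photon energy is ΔE = hc/λ = 1240 / 23.7 = 52.32 eV.
With Z = 2, ΔE = 54.40 × (1/n_f² − 1/n_i²), so 1/n_f² − 1/n_i² = 0.9618.
With n_f = 1: 1/n_i² = 1/1 − 0.9618 = 0.03822, so n_i ≈ 5.11.

n_i = 5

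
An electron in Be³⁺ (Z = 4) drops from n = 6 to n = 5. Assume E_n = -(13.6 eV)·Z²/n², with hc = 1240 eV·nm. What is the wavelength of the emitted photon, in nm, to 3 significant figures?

466 nm

For Z = 4 the level energies scale as Z², so the effective Rydberg energy is 13.6 × 16 = 217.6 eV.
ΔE = 217.6 × (1/5² − 1/6²) = 217.6 × 0.01222 = 2.660 eV.
λ = hc/ΔE = 1240 / 2.660 = 466 nm.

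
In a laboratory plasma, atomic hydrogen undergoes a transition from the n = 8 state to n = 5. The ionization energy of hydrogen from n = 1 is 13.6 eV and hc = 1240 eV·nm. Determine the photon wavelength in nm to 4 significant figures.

ΔE = 13.60 × (1/5² − 1/8²) = 13.60 × 0.02438 = 0.3315 eV.
λ = hc/ΔE = 1240 / 0.3315 = 3741 nm.

3741 nm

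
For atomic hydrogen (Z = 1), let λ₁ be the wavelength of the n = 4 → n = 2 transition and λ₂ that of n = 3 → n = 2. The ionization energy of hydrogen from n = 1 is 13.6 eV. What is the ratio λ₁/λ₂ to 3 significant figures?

λ ∝ 1/ΔE ∝ 1/(1/n_f² − 1/n_i²), and the Z² and hc factors cancel in the ratio.
λ₁/λ₂ = (1/2² − 1/3²)/(1/2² − 1/4²) = 0.1389/0.1875 = 0.741.

0.741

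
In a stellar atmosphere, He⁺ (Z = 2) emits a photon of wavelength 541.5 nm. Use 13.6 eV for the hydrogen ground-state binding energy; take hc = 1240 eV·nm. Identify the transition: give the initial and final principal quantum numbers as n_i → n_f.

The photon energy is ΔE = hc/λ = 1240 / 541.5 = 2.290 eV.
With Z = 2, ΔE = 54.40 × (1/n_f² − 1/n_i²), so 1/n_f² − 1/n_i² = 0.04209.
Trying n_f = 4 gives 1/n_i² = 0.02041, i.e. n_i ≈ 7; this pair matches.

n_i = 7, n_f = 4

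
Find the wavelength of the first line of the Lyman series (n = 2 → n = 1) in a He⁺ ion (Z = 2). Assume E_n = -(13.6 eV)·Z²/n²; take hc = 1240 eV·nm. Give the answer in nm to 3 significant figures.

The Lyman series terminates on n_f = 1; the first line has n_i = 1+1 = 2.
ΔE = 54.40 × (1/1² − 1/2²) = 40.80 eV.
λ = 1240 / 40.80 = 30.4 nm.

30.4 nm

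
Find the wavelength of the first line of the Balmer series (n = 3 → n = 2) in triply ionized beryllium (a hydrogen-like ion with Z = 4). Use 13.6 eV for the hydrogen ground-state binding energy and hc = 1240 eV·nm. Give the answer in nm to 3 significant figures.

41.0 nm

The Balmer series terminates on n_f = 2; the first line has n_i = 2+1 = 3.
ΔE = 217.6 × (1/2² − 1/3²) = 30.22 eV.
λ = 1240 / 30.22 = 41.0 nm.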